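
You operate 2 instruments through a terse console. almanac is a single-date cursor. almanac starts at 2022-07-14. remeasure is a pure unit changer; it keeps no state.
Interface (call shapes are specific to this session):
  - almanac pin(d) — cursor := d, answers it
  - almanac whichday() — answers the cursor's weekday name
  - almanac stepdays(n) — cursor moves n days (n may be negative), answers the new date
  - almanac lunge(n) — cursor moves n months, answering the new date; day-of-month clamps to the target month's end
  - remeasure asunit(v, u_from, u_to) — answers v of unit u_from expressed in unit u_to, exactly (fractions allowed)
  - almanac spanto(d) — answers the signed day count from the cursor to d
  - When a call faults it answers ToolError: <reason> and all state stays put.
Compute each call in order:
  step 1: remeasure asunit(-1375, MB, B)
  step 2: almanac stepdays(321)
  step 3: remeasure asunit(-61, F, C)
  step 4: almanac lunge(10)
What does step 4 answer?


Act: remeasure asunit[-1375; MB; B]
Obs: -1375000000
Act: almanac stepdays[321]
Obs: 2023-05-31
Act: remeasure asunit[-61; F; C]
Obs: -155/3
Act: almanac lunge[10]
Obs: 2024-03-31

Answer: 2024-03-31


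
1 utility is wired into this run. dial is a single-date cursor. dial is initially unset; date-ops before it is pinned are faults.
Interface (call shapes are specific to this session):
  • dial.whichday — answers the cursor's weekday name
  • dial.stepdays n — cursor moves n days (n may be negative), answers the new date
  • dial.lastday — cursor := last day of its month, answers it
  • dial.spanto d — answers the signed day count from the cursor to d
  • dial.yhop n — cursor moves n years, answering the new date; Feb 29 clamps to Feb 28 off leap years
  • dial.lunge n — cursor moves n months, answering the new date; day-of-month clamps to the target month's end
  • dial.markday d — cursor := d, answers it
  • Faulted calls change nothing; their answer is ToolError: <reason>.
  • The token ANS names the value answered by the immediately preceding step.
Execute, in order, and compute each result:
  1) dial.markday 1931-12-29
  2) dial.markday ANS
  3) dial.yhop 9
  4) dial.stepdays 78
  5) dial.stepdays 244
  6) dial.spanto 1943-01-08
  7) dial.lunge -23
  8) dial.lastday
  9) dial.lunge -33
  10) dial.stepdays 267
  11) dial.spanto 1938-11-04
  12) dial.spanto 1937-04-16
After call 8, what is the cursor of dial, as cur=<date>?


! markday(d='1931-12-29') == 1931-12-29
! markday(d='ANS') == 1931-12-29
! yhop(n='9') == 1940-12-29
! stepdays(n='78') == 1941-03-17
! stepdays(n='244') == 1941-11-16
! spanto(d='1943-01-08') == 418
! lunge(n='-23') == 1939-12-16
! lastday() == 1939-12-31
! lunge(n='-33') == 1937-03-31
! stepdays(n='267') == 1937-12-23
! spanto(d='1938-11-04') == 316
! spanto(d='1937-04-16') == -251

Answer: cur=1939-12-31


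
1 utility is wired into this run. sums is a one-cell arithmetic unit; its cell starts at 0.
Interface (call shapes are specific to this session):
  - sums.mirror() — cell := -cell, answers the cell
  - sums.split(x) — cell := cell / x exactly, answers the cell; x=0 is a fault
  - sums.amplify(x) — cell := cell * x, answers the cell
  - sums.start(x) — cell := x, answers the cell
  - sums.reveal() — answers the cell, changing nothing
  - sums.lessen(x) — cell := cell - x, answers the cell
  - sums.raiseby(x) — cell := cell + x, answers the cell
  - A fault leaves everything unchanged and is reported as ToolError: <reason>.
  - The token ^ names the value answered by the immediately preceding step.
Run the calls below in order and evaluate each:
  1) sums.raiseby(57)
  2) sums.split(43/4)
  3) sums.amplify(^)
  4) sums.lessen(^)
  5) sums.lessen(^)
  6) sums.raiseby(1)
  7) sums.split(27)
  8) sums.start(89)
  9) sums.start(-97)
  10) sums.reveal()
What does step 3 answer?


I invoke raiseby(x→57), — result: 57.
Calling split(x→43/4), which returns 228/43.
I use amplify(x→^), which returns 51984/1849.
I use lessen(x→^), which returns 0.
I invoke lessen(x→^), which returns 0.
Next I call raiseby(x→1), and see 1.
Next I call split(x→27), — result: 1/27.
I run start(x→89), and observe 89.
Using start(x→-97), which returns -97.
I call reveal(), which returns -97.

Answer: 51984/1849


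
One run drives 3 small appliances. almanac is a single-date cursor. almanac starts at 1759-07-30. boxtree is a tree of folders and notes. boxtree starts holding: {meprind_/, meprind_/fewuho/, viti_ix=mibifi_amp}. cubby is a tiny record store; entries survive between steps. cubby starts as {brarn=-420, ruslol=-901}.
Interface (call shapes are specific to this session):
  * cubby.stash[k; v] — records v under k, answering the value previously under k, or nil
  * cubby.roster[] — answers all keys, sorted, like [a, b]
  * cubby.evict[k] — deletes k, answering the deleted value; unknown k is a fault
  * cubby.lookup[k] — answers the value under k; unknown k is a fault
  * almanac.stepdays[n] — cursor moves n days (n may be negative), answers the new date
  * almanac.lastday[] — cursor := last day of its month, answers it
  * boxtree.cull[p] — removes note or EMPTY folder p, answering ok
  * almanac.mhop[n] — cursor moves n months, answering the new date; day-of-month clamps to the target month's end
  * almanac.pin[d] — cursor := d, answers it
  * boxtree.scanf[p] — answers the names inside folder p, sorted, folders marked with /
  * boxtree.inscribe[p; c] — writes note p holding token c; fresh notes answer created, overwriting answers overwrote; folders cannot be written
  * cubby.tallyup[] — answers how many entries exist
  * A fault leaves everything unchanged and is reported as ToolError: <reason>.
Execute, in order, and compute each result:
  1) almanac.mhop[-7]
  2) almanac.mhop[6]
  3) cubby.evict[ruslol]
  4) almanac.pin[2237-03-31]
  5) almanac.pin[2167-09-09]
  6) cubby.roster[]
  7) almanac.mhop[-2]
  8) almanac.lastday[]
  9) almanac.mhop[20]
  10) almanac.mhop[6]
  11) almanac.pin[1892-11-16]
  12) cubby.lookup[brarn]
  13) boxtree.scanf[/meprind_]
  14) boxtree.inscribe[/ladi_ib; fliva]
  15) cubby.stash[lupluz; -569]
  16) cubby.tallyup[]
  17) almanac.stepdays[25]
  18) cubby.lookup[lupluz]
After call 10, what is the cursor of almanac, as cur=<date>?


Answer: cur=2169-09-30

Derivation:
I call almanac.mhop with n='-7', giving 1758-12-30.
I run almanac.mhop with n='6', — result: 1759-06-30.
I try cubby.evict with k='ruslol', and observe -901.
Next I call almanac.pin with d='2237-03-31', and observe 2237-03-31.
I call almanac.pin with d='2167-09-09', yielding 2167-09-09.
Using cubby.roster, → [brarn].
I use almanac.mhop with n='-2', and observe 2167-07-09.
Using almanac.lastday: 2167-07-31.
I run almanac.mhop with n='20', and get 2169-03-31.
I use almanac.mhop with n='6', — result: 2169-09-30.
I use almanac.pin with d='1892-11-16', giving 1892-11-16.
I invoke cubby.lookup with k='brarn', — result: -420.
I call boxtree.scanf with p='/meprind_', and get [fewuho/].
Calling boxtree.inscribe with p='/ladi_ib', c='fliva', and see created.
Invoking cubby.stash with k='lupluz', v='-569', and see nil.
Using cubby.tallyup, → 2.
Next I call almanac.stepdays with n='25', and observe 1892-12-11.
Invoking cubby.lookup with k='lupluz', which returns -569.


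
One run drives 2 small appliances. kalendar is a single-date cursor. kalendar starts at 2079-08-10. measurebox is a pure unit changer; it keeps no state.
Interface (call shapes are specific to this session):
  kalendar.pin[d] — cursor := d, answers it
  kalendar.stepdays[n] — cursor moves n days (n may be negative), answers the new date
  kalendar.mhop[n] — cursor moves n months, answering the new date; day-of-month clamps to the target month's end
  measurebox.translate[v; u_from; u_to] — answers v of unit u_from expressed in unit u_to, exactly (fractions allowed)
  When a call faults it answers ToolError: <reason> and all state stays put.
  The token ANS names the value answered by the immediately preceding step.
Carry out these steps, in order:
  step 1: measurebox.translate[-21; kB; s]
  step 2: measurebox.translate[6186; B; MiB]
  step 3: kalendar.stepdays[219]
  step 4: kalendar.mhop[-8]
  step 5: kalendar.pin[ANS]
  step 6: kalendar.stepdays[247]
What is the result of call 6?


Answer: 2080-03-19

Derivation:
% measurebox.translate(v=-21, u_from=kB, u_to=s) -> ToolError: incompatible units
% measurebox.translate(v=6186, u_from=B, u_to=MiB) -> 3093/524288
% kalendar.stepdays(n=219) -> 2080-03-16
% kalendar.mhop(n=-8) -> 2079-07-16
% kalendar.pin(d=ANS) -> 2079-07-16
% kalendar.stepdays(n=247) -> 2080-03-19


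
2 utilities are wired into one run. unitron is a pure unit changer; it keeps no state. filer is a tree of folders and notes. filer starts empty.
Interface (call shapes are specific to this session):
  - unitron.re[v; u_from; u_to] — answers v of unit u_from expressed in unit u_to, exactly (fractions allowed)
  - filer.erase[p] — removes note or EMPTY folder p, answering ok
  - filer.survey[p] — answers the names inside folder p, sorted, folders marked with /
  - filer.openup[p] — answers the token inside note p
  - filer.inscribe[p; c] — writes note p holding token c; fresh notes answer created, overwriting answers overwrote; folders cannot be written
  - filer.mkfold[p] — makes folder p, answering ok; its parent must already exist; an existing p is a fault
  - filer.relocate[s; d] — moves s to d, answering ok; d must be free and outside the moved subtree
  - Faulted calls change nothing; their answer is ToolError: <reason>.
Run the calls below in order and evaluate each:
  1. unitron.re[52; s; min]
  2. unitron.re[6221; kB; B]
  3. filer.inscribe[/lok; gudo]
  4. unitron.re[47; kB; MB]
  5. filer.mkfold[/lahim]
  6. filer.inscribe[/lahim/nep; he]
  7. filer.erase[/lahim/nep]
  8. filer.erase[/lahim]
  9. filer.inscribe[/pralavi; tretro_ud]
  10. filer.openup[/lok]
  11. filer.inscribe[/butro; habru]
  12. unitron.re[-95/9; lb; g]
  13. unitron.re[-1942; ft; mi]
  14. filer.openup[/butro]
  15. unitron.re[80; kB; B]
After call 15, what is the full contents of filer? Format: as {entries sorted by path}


Answer: {butro=habru, lok=gudo, pralavi=tretro_ud}

Derivation:
Act: unitron.re[v=52; u_from=s; u_to=min]
Obs: 13/15
Act: unitron.re[v=6221; u_from=kB; u_to=B]
Obs: 6221000
Act: filer.inscribe[p=/lok; c=gudo]
Obs: created
Act: unitron.re[v=47; u_from=kB; u_to=MB]
Obs: 47/1000
Act: filer.mkfold[p=/lahim]
Obs: ok
Act: filer.inscribe[p=/lahim/nep; c=he]
Obs: created
Act: filer.erase[p=/lahim/nep]
Obs: ok
Act: filer.erase[p=/lahim]
Obs: ok
Act: filer.inscribe[p=/pralavi; c=tretro_ud]
Obs: created
Act: filer.openup[p=/lok]
Obs: gudo
Act: filer.inscribe[p=/butro; c=habru]
Obs: created
Act: unitron.re[v=-95/9; u_from=lb; u_to=g]
Obs: -861825503/180000
Act: unitron.re[v=-1942; u_from=ft; u_to=mi]
Obs: -971/2640
Act: filer.openup[p=/butro]
Obs: habru
Act: unitron.re[v=80; u_from=kB; u_to=B]
Obs: 80000


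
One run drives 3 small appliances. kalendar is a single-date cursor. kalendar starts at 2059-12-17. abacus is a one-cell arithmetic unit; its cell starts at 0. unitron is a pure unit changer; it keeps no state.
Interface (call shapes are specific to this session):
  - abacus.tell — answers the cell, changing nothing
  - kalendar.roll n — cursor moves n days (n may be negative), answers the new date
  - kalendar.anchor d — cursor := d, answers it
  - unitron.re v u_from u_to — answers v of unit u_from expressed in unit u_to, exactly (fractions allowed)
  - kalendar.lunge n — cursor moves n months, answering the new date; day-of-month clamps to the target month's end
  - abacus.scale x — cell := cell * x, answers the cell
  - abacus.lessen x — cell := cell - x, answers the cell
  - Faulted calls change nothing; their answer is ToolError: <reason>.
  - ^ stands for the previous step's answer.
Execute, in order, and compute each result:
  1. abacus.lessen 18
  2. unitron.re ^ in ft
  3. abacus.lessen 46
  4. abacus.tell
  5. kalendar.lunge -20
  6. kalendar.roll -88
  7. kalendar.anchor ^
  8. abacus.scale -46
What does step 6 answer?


Answer: 2058-01-19

Derivation:
Act: lessen[x=18]
Obs: -18
Act: re[v=^; u_from=in; u_to=ft]
Obs: -3/2
Act: lessen[x=46]
Obs: -64
Act: tell[]
Obs: -64
Act: lunge[n=-20]
Obs: 2058-04-17
Act: roll[n=-88]
Obs: 2058-01-19
Act: anchor[d=^]
Obs: 2058-01-19
Act: scale[x=-46]
Obs: 2944


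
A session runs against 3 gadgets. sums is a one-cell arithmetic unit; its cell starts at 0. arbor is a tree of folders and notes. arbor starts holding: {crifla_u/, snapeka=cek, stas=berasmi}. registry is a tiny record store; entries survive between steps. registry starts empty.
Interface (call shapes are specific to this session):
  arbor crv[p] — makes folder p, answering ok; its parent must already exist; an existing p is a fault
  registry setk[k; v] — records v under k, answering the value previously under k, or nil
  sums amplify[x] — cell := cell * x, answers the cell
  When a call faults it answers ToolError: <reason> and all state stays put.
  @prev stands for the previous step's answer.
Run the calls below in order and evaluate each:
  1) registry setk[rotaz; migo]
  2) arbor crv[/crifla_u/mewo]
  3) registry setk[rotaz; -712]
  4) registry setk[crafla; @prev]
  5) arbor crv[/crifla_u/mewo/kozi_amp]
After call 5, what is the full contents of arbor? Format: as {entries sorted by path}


>> registry setk(k='rotaz', v='migo')
<< nil
>> arbor crv(p='/crifla_u/mewo')
<< ok
>> registry setk(k='rotaz', v='-712')
<< migo
>> registry setk(k='crafla', v='@prev')
<< nil
>> arbor crv(p='/crifla_u/mewo/kozi_amp')
<< ok

Answer: {crifla_u/, crifla_u/mewo/, crifla_u/mewo/kozi_amp/, snapeka=cek, stas=berasmi}


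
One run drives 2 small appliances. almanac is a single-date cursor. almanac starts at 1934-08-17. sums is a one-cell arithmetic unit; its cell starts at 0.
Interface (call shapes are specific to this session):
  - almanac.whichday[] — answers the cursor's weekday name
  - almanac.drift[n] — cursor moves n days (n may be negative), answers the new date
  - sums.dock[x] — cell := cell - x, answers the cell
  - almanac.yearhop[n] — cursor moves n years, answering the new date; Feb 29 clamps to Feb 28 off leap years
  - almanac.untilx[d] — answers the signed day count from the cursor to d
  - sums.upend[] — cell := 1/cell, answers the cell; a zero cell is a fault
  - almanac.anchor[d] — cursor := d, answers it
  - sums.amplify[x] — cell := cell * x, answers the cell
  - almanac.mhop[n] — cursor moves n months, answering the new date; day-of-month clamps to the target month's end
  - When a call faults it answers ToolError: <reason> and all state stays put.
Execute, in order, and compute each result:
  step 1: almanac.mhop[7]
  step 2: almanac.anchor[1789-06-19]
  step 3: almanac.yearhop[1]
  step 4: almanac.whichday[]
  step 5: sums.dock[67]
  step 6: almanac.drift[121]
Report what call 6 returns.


Answer: 1790-10-18

Derivation:
~$ almanac.mhop n→7
:: 1935-03-17
~$ almanac.anchor d→1789-06-19
:: 1789-06-19
~$ almanac.yearhop n→1
:: 1790-06-19
~$ almanac.whichday
:: Saturday
~$ sums.dock x→67
:: -67
~$ almanac.drift n→121
:: 1790-10-18


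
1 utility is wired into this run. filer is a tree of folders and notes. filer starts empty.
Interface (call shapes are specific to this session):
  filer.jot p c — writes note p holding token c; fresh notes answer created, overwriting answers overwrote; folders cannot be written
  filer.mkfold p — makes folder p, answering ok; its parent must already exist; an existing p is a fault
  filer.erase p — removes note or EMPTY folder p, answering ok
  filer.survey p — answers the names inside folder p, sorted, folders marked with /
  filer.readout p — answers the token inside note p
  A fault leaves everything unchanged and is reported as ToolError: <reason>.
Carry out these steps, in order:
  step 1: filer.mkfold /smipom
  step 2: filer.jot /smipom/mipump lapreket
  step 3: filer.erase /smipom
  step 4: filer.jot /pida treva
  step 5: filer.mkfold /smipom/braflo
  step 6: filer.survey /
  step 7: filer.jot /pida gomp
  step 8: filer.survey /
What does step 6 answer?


Answer: [pida, smipom/]

Derivation:
I try filer.mkfold using p='/smipom', and see ok.
I call filer.jot using p='/smipom/mipump', c='lapreket', → created.
Invoking filer.erase using p='/smipom', and get ToolError: not empty.
Using filer.jot using p='/pida', c='treva', yielding created.
I try filer.mkfold using p='/smipom/braflo', and observe ok.
Calling filer.survey using p='/', and get [pida, smipom/].
Now I run filer.jot using p='/pida', c='gomp': overwrote.
Calling filer.survey using p='/', → [pida, smipom/].


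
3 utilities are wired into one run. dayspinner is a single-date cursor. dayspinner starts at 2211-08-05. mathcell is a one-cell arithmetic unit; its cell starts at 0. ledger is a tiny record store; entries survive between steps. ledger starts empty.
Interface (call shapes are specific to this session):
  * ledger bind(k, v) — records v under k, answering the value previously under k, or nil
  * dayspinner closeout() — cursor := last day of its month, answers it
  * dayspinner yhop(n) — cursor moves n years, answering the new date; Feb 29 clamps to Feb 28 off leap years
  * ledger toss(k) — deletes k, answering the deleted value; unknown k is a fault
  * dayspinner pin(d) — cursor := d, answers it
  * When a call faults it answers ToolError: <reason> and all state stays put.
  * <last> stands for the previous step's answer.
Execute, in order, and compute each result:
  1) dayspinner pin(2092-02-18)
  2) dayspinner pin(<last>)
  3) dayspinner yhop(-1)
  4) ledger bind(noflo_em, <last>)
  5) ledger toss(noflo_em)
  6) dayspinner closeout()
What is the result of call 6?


Answer: 2091-02-28

Derivation:
-- 1. dayspinner pin(d→2092-02-18) ~> 2092-02-18
-- 2. dayspinner pin(d→<last>) ~> 2092-02-18
-- 3. dayspinner yhop(n→-1) ~> 2091-02-18
-- 4. ledger bind(k→noflo_em, v→<last>) ~> nil
-- 5. ledger toss(k→noflo_em) ~> 2091-02-18
-- 6. dayspinner closeout() ~> 2091-02-28


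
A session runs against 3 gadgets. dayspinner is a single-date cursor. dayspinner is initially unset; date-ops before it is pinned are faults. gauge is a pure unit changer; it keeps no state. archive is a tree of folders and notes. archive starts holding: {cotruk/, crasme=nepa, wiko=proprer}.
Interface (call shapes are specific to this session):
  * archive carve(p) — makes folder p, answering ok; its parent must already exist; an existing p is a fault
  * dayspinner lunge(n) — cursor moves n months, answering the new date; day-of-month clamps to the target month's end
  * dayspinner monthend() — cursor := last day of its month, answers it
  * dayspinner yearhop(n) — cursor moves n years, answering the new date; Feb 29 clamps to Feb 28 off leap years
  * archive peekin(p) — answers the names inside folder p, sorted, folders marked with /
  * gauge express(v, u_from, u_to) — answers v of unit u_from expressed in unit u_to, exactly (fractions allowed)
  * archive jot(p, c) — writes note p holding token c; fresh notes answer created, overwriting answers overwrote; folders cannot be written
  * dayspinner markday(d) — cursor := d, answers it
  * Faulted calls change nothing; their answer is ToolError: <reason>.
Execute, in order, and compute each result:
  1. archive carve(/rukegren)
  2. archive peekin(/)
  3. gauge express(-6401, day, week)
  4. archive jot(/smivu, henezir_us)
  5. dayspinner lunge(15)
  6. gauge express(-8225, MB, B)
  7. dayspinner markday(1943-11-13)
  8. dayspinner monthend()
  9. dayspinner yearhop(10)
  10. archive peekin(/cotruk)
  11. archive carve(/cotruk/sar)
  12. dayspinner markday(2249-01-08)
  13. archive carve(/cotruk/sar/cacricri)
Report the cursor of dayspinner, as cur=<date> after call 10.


Next I call archive carve on /rukegren, and see ok.
Calling archive peekin on /, — result: [cotruk/, crasme, rukegren/, wiko].
I invoke gauge express on -6401, day, week: -6401/7.
I run archive jot on /smivu, henezir_us, and see created.
I use dayspinner lunge on 15, — result: ToolError: no date set.
Invoking gauge express on -8225, MB, B, giving -8225000000.
I run dayspinner markday on 1943-11-13, and get 1943-11-13.
Using dayspinner monthend, giving 1943-11-30.
Next I call dayspinner yearhop on 10, and get 1953-11-30.
I try archive peekin on /cotruk, and see [].
I call archive carve on /cotruk/sar, and see ok.
Invoking dayspinner markday on 2249-01-08, and get 2249-01-08.
I call archive carve on /cotruk/sar/cacricri: ok.

Answer: cur=1953-11-30


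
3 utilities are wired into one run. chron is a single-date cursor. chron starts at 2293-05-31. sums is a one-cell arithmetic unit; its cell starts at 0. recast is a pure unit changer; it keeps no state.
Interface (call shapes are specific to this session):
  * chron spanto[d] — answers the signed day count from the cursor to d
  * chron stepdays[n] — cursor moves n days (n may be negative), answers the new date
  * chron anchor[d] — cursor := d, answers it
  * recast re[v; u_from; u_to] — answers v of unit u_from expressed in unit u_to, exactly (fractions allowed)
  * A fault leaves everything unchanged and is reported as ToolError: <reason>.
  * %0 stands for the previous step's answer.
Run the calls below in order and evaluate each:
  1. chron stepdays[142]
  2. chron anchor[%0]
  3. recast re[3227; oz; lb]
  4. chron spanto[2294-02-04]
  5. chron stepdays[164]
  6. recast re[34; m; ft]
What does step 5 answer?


Answer: 2294-04-02

Derivation:
→ chron stepdays(n: 142)
← 2293-10-20
→ chron anchor(d: %0)
← 2293-10-20
→ recast re(v: 3227, u_from: oz, u_to: lb)
← 3227/16
→ chron spanto(d: 2294-02-04)
← 107
→ chron stepdays(n: 164)
← 2294-04-02
→ recast re(v: 34, u_from: m, u_to: ft)
← 42500/381


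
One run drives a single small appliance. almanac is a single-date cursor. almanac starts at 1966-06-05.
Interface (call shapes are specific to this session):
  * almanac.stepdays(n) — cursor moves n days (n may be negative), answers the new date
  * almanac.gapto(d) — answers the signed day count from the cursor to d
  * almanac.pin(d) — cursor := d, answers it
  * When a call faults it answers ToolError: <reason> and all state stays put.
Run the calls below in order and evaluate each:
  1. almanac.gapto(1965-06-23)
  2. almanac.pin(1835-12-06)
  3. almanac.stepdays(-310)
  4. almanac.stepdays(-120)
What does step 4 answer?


Answer: 1834-10-02

Derivation:
~$ almanac.gapto d: 1965-06-23
:: -347
~$ almanac.pin d: 1835-12-06
:: 1835-12-06
~$ almanac.stepdays n: -310
:: 1835-01-30
~$ almanac.stepdays n: -120
:: 1834-10-02


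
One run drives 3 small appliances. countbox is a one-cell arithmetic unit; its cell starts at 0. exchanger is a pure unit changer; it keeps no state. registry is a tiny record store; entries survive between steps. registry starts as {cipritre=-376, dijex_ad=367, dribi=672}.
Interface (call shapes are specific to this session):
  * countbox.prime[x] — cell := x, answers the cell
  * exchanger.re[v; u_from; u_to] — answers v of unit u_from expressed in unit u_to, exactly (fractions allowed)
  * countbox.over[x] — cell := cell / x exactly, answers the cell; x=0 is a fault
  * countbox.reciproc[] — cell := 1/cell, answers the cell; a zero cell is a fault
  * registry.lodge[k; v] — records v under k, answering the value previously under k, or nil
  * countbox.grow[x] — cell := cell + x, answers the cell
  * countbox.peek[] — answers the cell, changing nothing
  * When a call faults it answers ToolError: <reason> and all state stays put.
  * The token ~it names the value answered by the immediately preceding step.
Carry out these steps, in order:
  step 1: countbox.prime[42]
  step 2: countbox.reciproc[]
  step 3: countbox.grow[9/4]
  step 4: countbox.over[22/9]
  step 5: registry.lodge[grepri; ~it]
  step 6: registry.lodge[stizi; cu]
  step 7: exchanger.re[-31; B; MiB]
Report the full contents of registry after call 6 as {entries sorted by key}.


Answer: {cipritre=-376, dijex_ad=367, dribi=672, grepri=573/616, stizi=cu}

Derivation:
[in] countbox.prime x: 42
:: 42
[in] countbox.reciproc
:: 1/42
[in] countbox.grow x: 9/4
:: 191/84
[in] countbox.over x: 22/9
:: 573/616
[in] registry.lodge k: grepri v: ~it
:: nil
[in] registry.lodge k: stizi v: cu
:: nil
[in] exchanger.re v: -31 u_from: B u_to: MiB
:: -31/1048576


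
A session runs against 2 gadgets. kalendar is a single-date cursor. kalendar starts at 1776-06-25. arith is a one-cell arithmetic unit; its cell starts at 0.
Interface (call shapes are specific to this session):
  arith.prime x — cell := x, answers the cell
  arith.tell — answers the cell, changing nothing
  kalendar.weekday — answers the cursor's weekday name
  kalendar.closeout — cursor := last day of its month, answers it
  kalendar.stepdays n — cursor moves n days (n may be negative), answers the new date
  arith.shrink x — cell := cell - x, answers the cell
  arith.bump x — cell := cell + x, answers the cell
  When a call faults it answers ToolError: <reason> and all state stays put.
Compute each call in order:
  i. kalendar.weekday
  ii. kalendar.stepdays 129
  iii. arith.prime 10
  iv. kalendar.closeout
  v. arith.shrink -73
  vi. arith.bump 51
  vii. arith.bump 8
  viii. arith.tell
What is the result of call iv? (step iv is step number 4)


→ kalendar.weekday()
← Tuesday
→ kalendar.stepdays(n: 129)
← 1776-11-01
→ arith.prime(x: 10)
← 10
→ kalendar.closeout()
← 1776-11-30
→ arith.shrink(x: -73)
← 83
→ arith.bump(x: 51)
← 134
→ arith.bump(x: 8)
← 142
→ arith.tell()
← 142

Answer: 1776-11-30


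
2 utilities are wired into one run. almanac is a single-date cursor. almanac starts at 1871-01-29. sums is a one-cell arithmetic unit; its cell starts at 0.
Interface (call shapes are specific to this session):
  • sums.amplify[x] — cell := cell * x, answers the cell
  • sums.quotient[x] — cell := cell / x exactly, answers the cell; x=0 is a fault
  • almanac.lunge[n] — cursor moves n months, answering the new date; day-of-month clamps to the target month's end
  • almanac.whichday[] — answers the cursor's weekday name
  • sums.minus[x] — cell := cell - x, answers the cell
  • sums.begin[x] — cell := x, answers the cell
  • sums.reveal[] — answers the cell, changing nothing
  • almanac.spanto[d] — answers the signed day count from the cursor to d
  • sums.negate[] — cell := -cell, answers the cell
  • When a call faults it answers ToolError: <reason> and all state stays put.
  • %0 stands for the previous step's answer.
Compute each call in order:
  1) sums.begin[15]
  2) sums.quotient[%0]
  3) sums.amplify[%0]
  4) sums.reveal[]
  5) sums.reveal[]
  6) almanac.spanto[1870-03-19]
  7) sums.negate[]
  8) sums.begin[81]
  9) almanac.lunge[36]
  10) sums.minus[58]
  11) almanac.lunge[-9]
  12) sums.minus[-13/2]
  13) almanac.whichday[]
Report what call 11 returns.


Answer: 1873-04-29

Derivation:
// sums.begin(15) -> 15
// sums.quotient(%0) -> 1
// sums.amplify(%0) -> 1
// sums.reveal() -> 1
// sums.reveal() -> 1
// almanac.spanto(1870-03-19) -> -316
// sums.negate() -> -1
// sums.begin(81) -> 81
// almanac.lunge(36) -> 1874-01-29
// sums.minus(58) -> 23
// almanac.lunge(-9) -> 1873-04-29
// sums.minus(-13/2) -> 59/2
// almanac.whichday() -> Tuesday


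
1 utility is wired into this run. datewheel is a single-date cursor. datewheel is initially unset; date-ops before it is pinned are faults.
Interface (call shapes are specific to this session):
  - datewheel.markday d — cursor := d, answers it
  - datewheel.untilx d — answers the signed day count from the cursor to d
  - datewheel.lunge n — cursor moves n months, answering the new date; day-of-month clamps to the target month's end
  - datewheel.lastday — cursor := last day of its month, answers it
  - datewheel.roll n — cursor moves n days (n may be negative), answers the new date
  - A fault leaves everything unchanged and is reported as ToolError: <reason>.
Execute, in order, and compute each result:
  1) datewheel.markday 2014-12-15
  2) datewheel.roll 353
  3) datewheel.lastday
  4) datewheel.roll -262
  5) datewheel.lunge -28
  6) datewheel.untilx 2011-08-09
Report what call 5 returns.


-> markday(d→2014-12-15)
<- 2014-12-15
-> roll(n→353)
<- 2015-12-03
-> lastday()
<- 2015-12-31
-> roll(n→-262)
<- 2015-04-13
-> lunge(n→-28)
<- 2012-12-13
-> untilx(d→2011-08-09)
<- -492

Answer: 2012-12-13


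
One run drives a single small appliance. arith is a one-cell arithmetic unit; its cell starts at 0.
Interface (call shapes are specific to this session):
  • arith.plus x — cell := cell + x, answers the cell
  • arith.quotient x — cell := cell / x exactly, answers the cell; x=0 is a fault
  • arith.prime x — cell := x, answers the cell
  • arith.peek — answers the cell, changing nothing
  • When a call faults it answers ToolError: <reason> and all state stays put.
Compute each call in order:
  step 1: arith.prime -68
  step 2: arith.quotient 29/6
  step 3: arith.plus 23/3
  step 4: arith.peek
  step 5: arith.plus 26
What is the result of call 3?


% arith.prime x='-68'
:: -68
% arith.quotient x='29/6'
:: -408/29
% arith.plus x='23/3'
:: -557/87
% arith.peek
:: -557/87
% arith.plus x='26'
:: 1705/87

Answer: -557/87


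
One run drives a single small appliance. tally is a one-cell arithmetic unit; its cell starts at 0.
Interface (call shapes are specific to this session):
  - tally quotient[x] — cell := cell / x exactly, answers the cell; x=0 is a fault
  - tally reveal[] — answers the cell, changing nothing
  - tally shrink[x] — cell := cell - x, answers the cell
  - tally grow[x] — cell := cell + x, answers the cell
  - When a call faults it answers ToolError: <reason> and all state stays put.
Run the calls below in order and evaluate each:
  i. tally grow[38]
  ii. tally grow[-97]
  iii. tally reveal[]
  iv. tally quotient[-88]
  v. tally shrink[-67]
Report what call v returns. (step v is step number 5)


% tally grow x: 38
:: 38
% tally grow x: -97
:: -59
% tally reveal
:: -59
% tally quotient x: -88
:: 59/88
% tally shrink x: -67
:: 5955/88

Answer: 5955/88


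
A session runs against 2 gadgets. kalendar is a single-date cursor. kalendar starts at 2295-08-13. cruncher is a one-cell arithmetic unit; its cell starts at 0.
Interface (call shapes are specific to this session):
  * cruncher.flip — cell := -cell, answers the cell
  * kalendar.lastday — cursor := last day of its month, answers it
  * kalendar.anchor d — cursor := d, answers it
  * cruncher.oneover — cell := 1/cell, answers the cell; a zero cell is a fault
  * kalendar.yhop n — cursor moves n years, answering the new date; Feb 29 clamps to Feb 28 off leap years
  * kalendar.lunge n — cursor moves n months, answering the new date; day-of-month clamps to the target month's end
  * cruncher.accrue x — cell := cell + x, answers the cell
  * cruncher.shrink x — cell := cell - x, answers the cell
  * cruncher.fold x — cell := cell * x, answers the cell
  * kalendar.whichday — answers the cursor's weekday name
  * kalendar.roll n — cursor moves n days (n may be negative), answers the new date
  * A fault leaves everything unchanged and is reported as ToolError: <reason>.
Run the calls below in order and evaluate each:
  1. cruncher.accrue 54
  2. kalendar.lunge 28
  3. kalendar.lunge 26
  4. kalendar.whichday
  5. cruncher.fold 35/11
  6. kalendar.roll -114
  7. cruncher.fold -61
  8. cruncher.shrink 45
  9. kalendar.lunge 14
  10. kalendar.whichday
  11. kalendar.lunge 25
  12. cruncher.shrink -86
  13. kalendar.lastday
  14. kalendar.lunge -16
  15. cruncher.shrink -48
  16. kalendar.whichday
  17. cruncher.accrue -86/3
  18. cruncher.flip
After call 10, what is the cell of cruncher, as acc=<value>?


Answer: acc=-115785/11

Derivation:
Using accrue(x=54), → 54.
Using lunge(n=28), → 2297-12-13.
Invoking lunge(n=26), → 2300-02-13.
I run whichday(), which returns Tuesday.
I call fold(x=35/11), and see 1890/11.
I run roll(n=-114), — result: 2299-10-22.
I invoke fold(x=-61): -115290/11.
Now I run shrink(x=45), — result: -115785/11.
Then lunge(n=14), and observe 2300-12-22.
I use whichday: Saturday.
I use lunge(n=25): 2303-01-22.
I use shrink(x=-86), and see -114839/11.
Invoking lastday(), and get 2303-01-31.
I call lunge(n=-16), — result: 2301-09-30.
Using shrink(x=-48), giving -114311/11.
I call whichday: Monday.
I run accrue(x=-86/3), giving -343879/33.
Next I call flip, and get 343879/33.


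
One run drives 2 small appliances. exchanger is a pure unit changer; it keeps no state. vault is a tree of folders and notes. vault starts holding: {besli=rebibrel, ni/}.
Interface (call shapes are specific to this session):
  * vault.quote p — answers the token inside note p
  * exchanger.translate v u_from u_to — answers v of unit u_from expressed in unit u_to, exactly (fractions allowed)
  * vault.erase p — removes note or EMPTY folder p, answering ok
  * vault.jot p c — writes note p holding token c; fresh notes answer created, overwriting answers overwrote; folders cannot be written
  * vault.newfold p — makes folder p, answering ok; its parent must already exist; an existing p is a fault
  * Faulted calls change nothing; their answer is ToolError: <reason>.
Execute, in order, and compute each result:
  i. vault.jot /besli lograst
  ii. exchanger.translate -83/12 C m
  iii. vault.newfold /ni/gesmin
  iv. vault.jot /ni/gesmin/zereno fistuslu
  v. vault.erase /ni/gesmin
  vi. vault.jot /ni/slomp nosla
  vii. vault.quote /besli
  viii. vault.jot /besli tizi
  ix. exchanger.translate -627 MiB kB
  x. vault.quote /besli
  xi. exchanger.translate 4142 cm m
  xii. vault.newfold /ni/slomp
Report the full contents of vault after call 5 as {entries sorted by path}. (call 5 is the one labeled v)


Answer: {besli=lograst, ni/, ni/gesmin/, ni/gesmin/zereno=fistuslu}

Derivation:
~$ vault.jot p=/besli c=lograst
[out] overwrote
~$ exchanger.translate v=-83/12 u_from=C u_to=m
[out] ToolError: incompatible units
~$ vault.newfold p=/ni/gesmin
[out] ok
~$ vault.jot p=/ni/gesmin/zereno c=fistuslu
[out] created
~$ vault.erase p=/ni/gesmin
[out] ToolError: not empty
~$ vault.jot p=/ni/slomp c=nosla
[out] created
~$ vault.quote p=/besli
[out] lograst
~$ vault.jot p=/besli c=tizi
[out] overwrote
~$ exchanger.translate v=-627 u_from=MiB u_to=kB
[out] -82182144/125
~$ vault.quote p=/besli
[out] tizi
~$ exchanger.translate v=4142 u_from=cm u_to=m
[out] 2071/50
~$ vault.newfold p=/ni/slomp
[out] ToolError: exists


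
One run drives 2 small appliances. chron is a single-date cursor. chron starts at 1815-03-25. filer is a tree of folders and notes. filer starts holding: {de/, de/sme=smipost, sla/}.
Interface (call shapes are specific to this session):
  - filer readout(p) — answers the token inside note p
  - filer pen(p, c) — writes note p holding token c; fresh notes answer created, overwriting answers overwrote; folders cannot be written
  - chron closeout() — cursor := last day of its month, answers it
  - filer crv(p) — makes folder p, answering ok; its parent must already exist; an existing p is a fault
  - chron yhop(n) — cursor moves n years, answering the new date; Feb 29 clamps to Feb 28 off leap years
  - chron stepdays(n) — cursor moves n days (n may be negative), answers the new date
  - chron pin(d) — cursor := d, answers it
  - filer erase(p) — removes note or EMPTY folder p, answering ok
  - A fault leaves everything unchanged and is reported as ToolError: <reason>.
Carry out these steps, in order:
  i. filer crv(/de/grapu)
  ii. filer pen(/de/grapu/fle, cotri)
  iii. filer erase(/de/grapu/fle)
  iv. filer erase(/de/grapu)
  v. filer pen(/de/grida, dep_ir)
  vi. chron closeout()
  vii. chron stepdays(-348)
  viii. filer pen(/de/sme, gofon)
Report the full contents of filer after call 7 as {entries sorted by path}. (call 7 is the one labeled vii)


;; filer crv(p: /de/grapu) : ok
;; filer pen(p: /de/grapu/fle, c: cotri) : created
;; filer erase(p: /de/grapu/fle) : ok
;; filer erase(p: /de/grapu) : ok
;; filer pen(p: /de/grida, c: dep_ir) : created
;; chron closeout() : 1815-03-31
;; chron stepdays(n: -348) : 1814-04-17
;; filer pen(p: /de/sme, c: gofon) : overwrote

Answer: {de/, de/grida=dep_ir, de/sme=smipost, sla/}


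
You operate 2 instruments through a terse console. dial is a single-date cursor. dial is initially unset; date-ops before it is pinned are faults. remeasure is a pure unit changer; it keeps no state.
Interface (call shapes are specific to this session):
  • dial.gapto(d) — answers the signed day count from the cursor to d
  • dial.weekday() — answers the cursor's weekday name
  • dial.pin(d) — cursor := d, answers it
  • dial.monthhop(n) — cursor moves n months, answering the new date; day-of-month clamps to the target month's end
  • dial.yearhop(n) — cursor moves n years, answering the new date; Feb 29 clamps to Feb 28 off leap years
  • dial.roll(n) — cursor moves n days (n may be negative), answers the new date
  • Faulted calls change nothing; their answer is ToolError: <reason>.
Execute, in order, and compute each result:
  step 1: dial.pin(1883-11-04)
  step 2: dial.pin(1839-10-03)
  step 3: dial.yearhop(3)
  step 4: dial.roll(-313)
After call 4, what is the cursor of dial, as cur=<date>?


Answer: cur=1841-11-24

Derivation:
Do: dial.pin[d=1883-11-04]
See: 1883-11-04
Do: dial.pin[d=1839-10-03]
See: 1839-10-03
Do: dial.yearhop[n=3]
See: 1842-10-03
Do: dial.roll[n=-313]
See: 1841-11-24


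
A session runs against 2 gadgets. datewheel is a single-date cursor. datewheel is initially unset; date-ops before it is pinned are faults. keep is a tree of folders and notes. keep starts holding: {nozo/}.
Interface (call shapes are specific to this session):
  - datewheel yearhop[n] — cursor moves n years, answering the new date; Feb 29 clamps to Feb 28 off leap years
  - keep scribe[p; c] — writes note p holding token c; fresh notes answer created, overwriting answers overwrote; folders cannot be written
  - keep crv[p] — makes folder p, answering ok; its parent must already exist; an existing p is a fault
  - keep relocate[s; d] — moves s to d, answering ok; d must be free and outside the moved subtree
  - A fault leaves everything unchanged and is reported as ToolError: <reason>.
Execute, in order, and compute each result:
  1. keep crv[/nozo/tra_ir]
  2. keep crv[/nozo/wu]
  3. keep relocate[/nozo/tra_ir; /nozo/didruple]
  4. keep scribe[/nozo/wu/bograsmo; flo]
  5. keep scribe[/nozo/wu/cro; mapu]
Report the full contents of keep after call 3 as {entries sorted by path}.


Next I call keep crv with /nozo/tra_ir, giving ok.
Next I call keep crv with /nozo/wu, which returns ok.
I run keep relocate with /nozo/tra_ir, /nozo/didruple, and observe ok.
Then keep scribe with /nozo/wu/bograsmo, flo, and get created.
Now I run keep scribe with /nozo/wu/cro, mapu, and get created.

Answer: {nozo/, nozo/didruple/, nozo/wu/}


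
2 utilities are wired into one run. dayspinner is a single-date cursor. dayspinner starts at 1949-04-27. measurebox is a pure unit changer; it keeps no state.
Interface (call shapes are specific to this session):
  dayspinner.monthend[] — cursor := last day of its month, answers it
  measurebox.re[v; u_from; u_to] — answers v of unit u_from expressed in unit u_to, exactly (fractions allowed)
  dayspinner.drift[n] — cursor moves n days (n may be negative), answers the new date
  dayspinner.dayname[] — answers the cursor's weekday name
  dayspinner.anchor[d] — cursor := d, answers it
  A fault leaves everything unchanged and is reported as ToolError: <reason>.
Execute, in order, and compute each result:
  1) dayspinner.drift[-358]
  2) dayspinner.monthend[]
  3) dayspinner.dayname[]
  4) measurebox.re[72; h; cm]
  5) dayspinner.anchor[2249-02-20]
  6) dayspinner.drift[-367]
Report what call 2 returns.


Answer: 1948-05-31

Derivation:
$ dayspinner.drift -358
[out] 1948-05-04
$ dayspinner.monthend
[out] 1948-05-31
$ dayspinner.dayname
[out] Monday
$ measurebox.re 72 h cm
[out] ToolError: incompatible units
$ dayspinner.anchor 2249-02-20
[out] 2249-02-20
$ dayspinner.drift -367
[out] 2248-02-19


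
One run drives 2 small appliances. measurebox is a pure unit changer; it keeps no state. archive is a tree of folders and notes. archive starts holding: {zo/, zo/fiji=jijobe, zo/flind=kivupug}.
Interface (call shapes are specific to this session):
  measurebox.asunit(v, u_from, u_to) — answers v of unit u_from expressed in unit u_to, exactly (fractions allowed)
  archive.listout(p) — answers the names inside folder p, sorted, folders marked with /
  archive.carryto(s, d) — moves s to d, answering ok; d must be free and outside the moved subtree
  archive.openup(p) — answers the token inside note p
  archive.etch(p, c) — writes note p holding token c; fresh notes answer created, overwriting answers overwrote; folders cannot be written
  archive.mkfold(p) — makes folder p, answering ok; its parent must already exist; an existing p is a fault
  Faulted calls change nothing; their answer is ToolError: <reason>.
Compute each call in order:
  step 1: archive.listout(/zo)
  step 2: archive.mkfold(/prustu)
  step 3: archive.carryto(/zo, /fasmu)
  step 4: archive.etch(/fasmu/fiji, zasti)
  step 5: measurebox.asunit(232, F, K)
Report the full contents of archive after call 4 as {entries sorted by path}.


! archive.listout(p→/zo) ~> [fiji, flind]
! archive.mkfold(p→/prustu) ~> ok
! archive.carryto(s→/zo, d→/fasmu) ~> ok
! archive.etch(p→/fasmu/fiji, c→zasti) ~> overwrote
! measurebox.asunit(v→232, u_from→F, u_to→K) ~> 69167/180

Answer: {fasmu/, fasmu/fiji=zasti, fasmu/flind=kivupug, prustu/}
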